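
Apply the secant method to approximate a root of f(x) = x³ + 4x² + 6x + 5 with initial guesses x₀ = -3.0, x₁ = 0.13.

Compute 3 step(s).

f(x) = x³ + 4x² + 6x + 5
x₀ = -3.0, x₁ = 0.13

Secant formula: x_{n+1} = x_n - f(x_n)(x_n - x_{n-1})/(f(x_n) - f(x_{n-1}))

Iteration 1:
  f(-3.000000) = -4.000000
  f(0.130000) = 5.849797
  x_2 = 0.130000 - 5.849797×(0.130000 - (-3.000000))/(5.849797 - (-4.000000))
       = -1.728908
Iteration 2:
  f(0.130000) = 5.849797
  f(-1.728908) = 1.415125
  x_3 = -1.728908 - 1.415125×(-1.728908 - 0.130000)/(1.415125 - 5.849797)
       = -2.322094
Iteration 3:
  f(-1.728908) = 1.415125
  f(-2.322094) = 0.114906
  x_4 = -2.322094 - 0.114906×(-2.322094 - (-1.728908))/(0.114906 - 1.415125)
       = -2.374517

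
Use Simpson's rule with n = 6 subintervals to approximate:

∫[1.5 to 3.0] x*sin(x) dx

f(x) = x*sin(x)
a = 1.5, b = 3.0, n = 6
h = (b - a)/n = 0.250000

Simpson's rule: (h/3)[f(x₀) + 4f(x₁) + 2f(x₂) + ... + f(xₙ)]

x_0 = 1.5000, f(x_0) = 1.496242, coefficient = 1
x_1 = 1.7500, f(x_1) = 1.721975, coefficient = 4
x_2 = 2.0000, f(x_2) = 1.818595, coefficient = 2
x_3 = 2.2500, f(x_3) = 1.750665, coefficient = 4
x_4 = 2.5000, f(x_4) = 1.496180, coefficient = 2
x_5 = 2.7500, f(x_5) = 1.049568, coefficient = 4
x_6 = 3.0000, f(x_6) = 0.423360, coefficient = 1

I ≈ (0.250000/3) × 26.637984 = 2.219832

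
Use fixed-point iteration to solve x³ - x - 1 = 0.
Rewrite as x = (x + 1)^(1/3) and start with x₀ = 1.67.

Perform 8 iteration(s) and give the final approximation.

Equation: x³ - x - 1 = 0
Fixed-point form: x = (x + 1)^(1/3)
x₀ = 1.67

x_1 = g(1.670000) = 1.387300
x_2 = g(1.387300) = 1.336500
x_3 = g(1.336500) = 1.326952
x_4 = g(1.326952) = 1.325142
x_5 = g(1.325142) = 1.324799
x_6 = g(1.324799) = 1.324733
x_7 = g(1.324733) = 1.324721
x_8 = g(1.324721) = 1.324719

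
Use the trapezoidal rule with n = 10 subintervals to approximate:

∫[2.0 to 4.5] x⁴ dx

f(x) = x⁴
a = 2.0, b = 4.5, n = 10
h = (b - a)/n = 0.250000

Trapezoidal rule: (h/2)[f(x₀) + 2f(x₁) + 2f(x₂) + ... + f(xₙ)]

x_0 = 2.0000, f(x_0) = 16.000000, coefficient = 1
x_1 = 2.2500, f(x_1) = 25.628906, coefficient = 2
x_2 = 2.5000, f(x_2) = 39.062500, coefficient = 2
x_3 = 2.7500, f(x_3) = 57.191406, coefficient = 2
x_4 = 3.0000, f(x_4) = 81.000000, coefficient = 2
x_5 = 3.2500, f(x_5) = 111.566406, coefficient = 2
x_6 = 3.5000, f(x_6) = 150.062500, coefficient = 2
x_7 = 3.7500, f(x_7) = 197.753906, coefficient = 2
x_8 = 4.0000, f(x_8) = 256.000000, coefficient = 2
x_9 = 4.2500, f(x_9) = 326.253906, coefficient = 2
x_10 = 4.5000, f(x_10) = 410.062500, coefficient = 1

I ≈ (0.250000/2) × 2915.101562 = 364.387695
Exact value: 362.656250
Error: 1.731445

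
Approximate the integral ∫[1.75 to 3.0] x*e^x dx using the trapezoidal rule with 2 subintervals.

f(x) = x*e^x
a = 1.75, b = 3.0, n = 2
h = (b - a)/n = 0.625000

Trapezoidal rule: (h/2)[f(x₀) + 2f(x₁) + 2f(x₂) + ... + f(xₙ)]

x_0 = 1.7500, f(x_0) = 10.070555, coefficient = 1
x_1 = 2.3750, f(x_1) = 25.533656, coefficient = 2
x_2 = 3.0000, f(x_2) = 60.256611, coefficient = 1

I ≈ (0.625000/2) × 121.394478 = 37.935774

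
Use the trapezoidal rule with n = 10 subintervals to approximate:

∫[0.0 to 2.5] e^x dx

f(x) = e^x
a = 0.0, b = 2.5, n = 10
h = (b - a)/n = 0.250000

Trapezoidal rule: (h/2)[f(x₀) + 2f(x₁) + 2f(x₂) + ... + f(xₙ)]

x_0 = 0.0000, f(x_0) = 1.000000, coefficient = 1
x_1 = 0.2500, f(x_1) = 1.284025, coefficient = 2
x_2 = 0.5000, f(x_2) = 1.648721, coefficient = 2
x_3 = 0.7500, f(x_3) = 2.117000, coefficient = 2
x_4 = 1.0000, f(x_4) = 2.718282, coefficient = 2
x_5 = 1.2500, f(x_5) = 3.490343, coefficient = 2
x_6 = 1.5000, f(x_6) = 4.481689, coefficient = 2
x_7 = 1.7500, f(x_7) = 5.754603, coefficient = 2
x_8 = 2.0000, f(x_8) = 7.389056, coefficient = 2
x_9 = 2.2500, f(x_9) = 9.487736, coefficient = 2
x_10 = 2.5000, f(x_10) = 12.182494, coefficient = 1

I ≈ (0.250000/2) × 89.925404 = 11.240676
Exact value: 11.182494
Error: 0.058182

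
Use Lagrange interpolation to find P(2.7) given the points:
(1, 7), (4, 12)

Lagrange interpolation formula:
P(x) = Σ yᵢ × Lᵢ(x)
where Lᵢ(x) = Π_{j≠i} (x - xⱼ)/(xᵢ - xⱼ)

L_0(2.7) = (2.7 - 4)/(1 - 4) = 0.433333
L_1(2.7) = (2.7 - 1)/(4 - 1) = 0.566667

P(2.7) = 7×L_0(2.7) + 12×L_1(2.7)
P(2.7) = 9.833333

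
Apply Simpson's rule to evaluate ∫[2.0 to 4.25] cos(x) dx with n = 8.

f(x) = cos(x)
a = 2.0, b = 4.25, n = 8
h = (b - a)/n = 0.281250

Simpson's rule: (h/3)[f(x₀) + 4f(x₁) + 2f(x₂) + ... + f(xₙ)]

x_0 = 2.0000, f(x_0) = -0.416147, coefficient = 1
x_1 = 2.2812, f(x_1) = -0.652178, coefficient = 4
x_2 = 2.5625, f(x_2) = -0.836960, coefficient = 2
x_3 = 2.8438, f(x_3) = -0.955972, coefficient = 4
x_4 = 3.1250, f(x_4) = -0.999862, coefficient = 2
x_5 = 3.4062, f(x_5) = -0.965182, coefficient = 4
x_6 = 3.6875, f(x_6) = -0.854657, coefficient = 2
x_7 = 3.9688, f(x_7) = -0.676971, coefficient = 4
x_8 = 4.2500, f(x_8) = -0.446087, coefficient = 1

I ≈ (0.281250/3) × -19.246401 = -1.804350
Exact value: -1.804287
Error: 0.000063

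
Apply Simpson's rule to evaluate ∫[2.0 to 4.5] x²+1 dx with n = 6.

f(x) = x²+1
a = 2.0, b = 4.5, n = 6
h = (b - a)/n = 0.416667

Simpson's rule: (h/3)[f(x₀) + 4f(x₁) + 2f(x₂) + ... + f(xₙ)]

x_0 = 2.0000, f(x_0) = 5.000000, coefficient = 1
x_1 = 2.4167, f(x_1) = 6.840278, coefficient = 4
x_2 = 2.8333, f(x_2) = 9.027778, coefficient = 2
x_3 = 3.2500, f(x_3) = 11.562500, coefficient = 4
x_4 = 3.6667, f(x_4) = 14.444444, coefficient = 2
x_5 = 4.0833, f(x_5) = 17.673611, coefficient = 4
x_6 = 4.5000, f(x_6) = 21.250000, coefficient = 1

I ≈ (0.416667/3) × 217.500000 = 30.208333
Exact value: 30.208333
Error: 0.000000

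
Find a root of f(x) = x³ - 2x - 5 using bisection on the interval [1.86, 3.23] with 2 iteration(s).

f(x) = x³ - 2x - 5
Initial interval: [1.86, 3.23]

Iteration 1:
  c_1 = (1.860000 + 3.230000)/2 = 2.545000
  f(c_1) = f(2.545000) = 6.394029
  f(a) × f(c) < 0, new interval: [1.860000, 2.545000]
Iteration 2:
  c_2 = (1.860000 + 2.545000)/2 = 2.202500
  f(c_2) = f(2.202500) = 1.279341
  f(a) × f(c) < 0, new interval: [1.860000, 2.202500]

After 2 iteration(s), the approximation is c_2 = 2.202500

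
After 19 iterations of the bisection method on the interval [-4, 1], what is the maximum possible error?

Bisection error bound: |error| ≤ (b-a)/2^n
|error| ≤ (1 - (-4))/2^19 = 5/2^19
|error| ≤ 0.0000095367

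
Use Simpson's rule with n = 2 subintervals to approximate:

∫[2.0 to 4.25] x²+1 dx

f(x) = x²+1
a = 2.0, b = 4.25, n = 2
h = (b - a)/n = 1.125000

Simpson's rule: (h/3)[f(x₀) + 4f(x₁) + 2f(x₂) + ... + f(xₙ)]

x_0 = 2.0000, f(x_0) = 5.000000, coefficient = 1
x_1 = 3.1250, f(x_1) = 10.765625, coefficient = 4
x_2 = 4.2500, f(x_2) = 19.062500, coefficient = 1

I ≈ (1.125000/3) × 67.125000 = 25.171875
Exact value: 25.171875
Error: 0.000000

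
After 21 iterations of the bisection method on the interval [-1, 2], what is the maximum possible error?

Bisection error bound: |error| ≤ (b-a)/2^n
|error| ≤ (2 - (-1))/2^21 = 3/2^21
|error| ≤ 0.0000014305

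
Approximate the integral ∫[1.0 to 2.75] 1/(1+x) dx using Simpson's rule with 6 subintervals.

f(x) = 1/(1+x)
a = 1.0, b = 2.75, n = 6
h = (b - a)/n = 0.291667

Simpson's rule: (h/3)[f(x₀) + 4f(x₁) + 2f(x₂) + ... + f(xₙ)]

x_0 = 1.0000, f(x_0) = 0.500000, coefficient = 1
x_1 = 1.2917, f(x_1) = 0.436364, coefficient = 4
x_2 = 1.5833, f(x_2) = 0.387097, coefficient = 2
x_3 = 1.8750, f(x_3) = 0.347826, coefficient = 4
x_4 = 2.1667, f(x_4) = 0.315789, coefficient = 2
x_5 = 2.4583, f(x_5) = 0.289157, coefficient = 4
x_6 = 2.7500, f(x_6) = 0.266667, coefficient = 1

I ≈ (0.291667/3) × 6.465825 = 0.628622
Exact value: 0.628609
Error: 0.000013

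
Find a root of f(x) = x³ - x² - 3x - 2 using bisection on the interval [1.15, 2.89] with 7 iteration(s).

f(x) = x³ - x² - 3x - 2
Initial interval: [1.15, 2.89]

Iteration 1:
  c_1 = (1.150000 + 2.890000)/2 = 2.020000
  f(c_1) = f(2.020000) = -3.897992
  f(a) × f(c) ≥ 0, new interval: [2.020000, 2.890000]
Iteration 2:
  c_2 = (2.020000 + 2.890000)/2 = 2.455000
  f(c_2) = f(2.455000) = -0.595679
  f(a) × f(c) ≥ 0, new interval: [2.455000, 2.890000]
Iteration 3:
  c_3 = (2.455000 + 2.890000)/2 = 2.672500
  f(c_3) = f(2.672500) = 1.927924
  f(a) × f(c) < 0, new interval: [2.455000, 2.672500]
Iteration 4:
  c_4 = (2.455000 + 2.672500)/2 = 2.563750
  f(c_4) = f(2.563750) = 0.586988
  f(a) × f(c) < 0, new interval: [2.455000, 2.563750]
Iteration 5:
  c_5 = (2.455000 + 2.563750)/2 = 2.509375
  f(c_5) = f(2.509375) = -0.023647
  f(a) × f(c) ≥ 0, new interval: [2.509375, 2.563750]
Iteration 6:
  c_6 = (2.509375 + 2.563750)/2 = 2.536563
  f(c_6) = f(2.536563) = 0.276785
  f(a) × f(c) < 0, new interval: [2.509375, 2.536563]
Iteration 7:
  c_7 = (2.509375 + 2.536563)/2 = 2.522969
  f(c_7) = f(2.522969) = 0.125355
  f(a) × f(c) < 0, new interval: [2.509375, 2.522969]

After 7 iteration(s), the approximation is c_7 = 2.522969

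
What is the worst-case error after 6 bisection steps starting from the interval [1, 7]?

Bisection error bound: |error| ≤ (b-a)/2^n
|error| ≤ (7 - 1)/2^6 = 6/2^6
|error| ≤ 0.0937500000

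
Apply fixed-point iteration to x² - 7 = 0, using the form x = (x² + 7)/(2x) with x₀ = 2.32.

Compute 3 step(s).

Equation: x² - 7 = 0
Fixed-point form: x = (x² + 7)/(2x)
x₀ = 2.32

x_1 = g(2.320000) = 2.668621
x_2 = g(2.668621) = 2.645849
x_3 = g(2.645849) = 2.645751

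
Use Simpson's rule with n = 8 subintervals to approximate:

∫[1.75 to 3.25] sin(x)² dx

f(x) = sin(x)²
a = 1.75, b = 3.25, n = 8
h = (b - a)/n = 0.187500

Simpson's rule: (h/3)[f(x₀) + 4f(x₁) + 2f(x₂) + ... + f(xₙ)]

x_0 = 1.7500, f(x_0) = 0.968228, coefficient = 1
x_1 = 1.9375, f(x_1) = 0.871449, coefficient = 4
x_2 = 2.1250, f(x_2) = 0.723044, coefficient = 2
x_3 = 2.3125, f(x_3) = 0.543639, coefficient = 4
x_4 = 2.5000, f(x_4) = 0.358169, coefficient = 2
x_5 = 2.6875, f(x_5) = 0.192411, coefficient = 4
x_6 = 2.8750, f(x_6) = 0.069404, coefficient = 2
x_7 = 3.0625, f(x_7) = 0.006243, coefficient = 4
x_8 = 3.2500, f(x_8) = 0.011706, coefficient = 1

I ≈ (0.187500/3) × 9.736134 = 0.608508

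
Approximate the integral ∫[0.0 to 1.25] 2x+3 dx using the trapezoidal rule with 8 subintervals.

f(x) = 2x+3
a = 0.0, b = 1.25, n = 8
h = (b - a)/n = 0.156250

Trapezoidal rule: (h/2)[f(x₀) + 2f(x₁) + 2f(x₂) + ... + f(xₙ)]

x_0 = 0.0000, f(x_0) = 3.000000, coefficient = 1
x_1 = 0.1562, f(x_1) = 3.312500, coefficient = 2
x_2 = 0.3125, f(x_2) = 3.625000, coefficient = 2
x_3 = 0.4688, f(x_3) = 3.937500, coefficient = 2
x_4 = 0.6250, f(x_4) = 4.250000, coefficient = 2
x_5 = 0.7812, f(x_5) = 4.562500, coefficient = 2
x_6 = 0.9375, f(x_6) = 4.875000, coefficient = 2
x_7 = 1.0938, f(x_7) = 5.187500, coefficient = 2
x_8 = 1.2500, f(x_8) = 5.500000, coefficient = 1

I ≈ (0.156250/2) × 68.000000 = 5.312500
Exact value: 5.312500
Error: 0.000000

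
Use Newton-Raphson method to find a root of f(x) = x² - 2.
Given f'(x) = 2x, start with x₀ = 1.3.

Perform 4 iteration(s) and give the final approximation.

f(x) = x² - 2
f'(x) = 2x
x₀ = 1.3

Newton-Raphson formula: x_{n+1} = x_n - f(x_n)/f'(x_n)

Iteration 1:
  f(1.300000) = -0.310000
  f'(1.300000) = 2.600000
  x_1 = 1.300000 - (-0.310000)/2.600000 = 1.419231
Iteration 2:
  f(1.419231) = 0.014216
  f'(1.419231) = 2.838462
  x_2 = 1.419231 - 0.014216/2.838462 = 1.414222
Iteration 3:
  f(1.414222) = 0.000025
  f'(1.414222) = 2.828445
  x_3 = 1.414222 - 0.000025/2.828445 = 1.414214
Iteration 4:
  f(1.414214) = 0.000000
  f'(1.414214) = 2.828427
  x_4 = 1.414214 - 0.000000/2.828427 = 1.414214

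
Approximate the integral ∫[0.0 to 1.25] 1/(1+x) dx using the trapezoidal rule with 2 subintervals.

f(x) = 1/(1+x)
a = 0.0, b = 1.25, n = 2
h = (b - a)/n = 0.625000

Trapezoidal rule: (h/2)[f(x₀) + 2f(x₁) + 2f(x₂) + ... + f(xₙ)]

x_0 = 0.0000, f(x_0) = 1.000000, coefficient = 1
x_1 = 0.6250, f(x_1) = 0.615385, coefficient = 2
x_2 = 1.2500, f(x_2) = 0.444444, coefficient = 1

I ≈ (0.625000/2) × 2.675214 = 0.836004
Exact value: 0.810930
Error: 0.025074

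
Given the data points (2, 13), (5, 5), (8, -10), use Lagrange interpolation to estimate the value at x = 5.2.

Lagrange interpolation formula:
P(x) = Σ yᵢ × Lᵢ(x)
where Lᵢ(x) = Π_{j≠i} (x - xⱼ)/(xᵢ - xⱼ)

L_0(5.2) = (5.2 - 5)/(2 - 5) × (5.2 - 8)/(2 - 8) = -0.031111
L_1(5.2) = (5.2 - 2)/(5 - 2) × (5.2 - 8)/(5 - 8) = 0.995556
L_2(5.2) = (5.2 - 2)/(8 - 2) × (5.2 - 5)/(8 - 5) = 0.035556

P(5.2) = 13×L_0(5.2) + 5×L_1(5.2) + (-10)×L_2(5.2)
P(5.2) = 4.217778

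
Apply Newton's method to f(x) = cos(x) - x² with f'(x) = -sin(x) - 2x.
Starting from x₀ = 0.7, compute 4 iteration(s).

f(x) = cos(x) - x²
f'(x) = -sin(x) - 2x
x₀ = 0.7

Newton-Raphson formula: x_{n+1} = x_n - f(x_n)/f'(x_n)

Iteration 1:
  f(0.700000) = 0.274842
  f'(0.700000) = -2.044218
  x_1 = 0.700000 - 0.274842/(-2.044218) = 0.834449
Iteration 2:
  f(0.834449) = -0.024718
  f'(0.834449) = -2.409823
  x_2 = 0.834449 - (-0.024718)/(-2.409823) = 0.824191
Iteration 3:
  f(0.824191) = -0.000141
  f'(0.824191) = -2.382382
  x_3 = 0.824191 - (-0.000141)/(-2.382382) = 0.824132
Iteration 4:
  f(0.824132) = 0.000000
  f'(0.824132) = -2.382223
  x_4 = 0.824132 - 0.000000/(-2.382223) = 0.824132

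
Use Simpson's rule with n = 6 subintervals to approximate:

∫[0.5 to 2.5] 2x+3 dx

f(x) = 2x+3
a = 0.5, b = 2.5, n = 6
h = (b - a)/n = 0.333333

Simpson's rule: (h/3)[f(x₀) + 4f(x₁) + 2f(x₂) + ... + f(xₙ)]

x_0 = 0.5000, f(x_0) = 4.000000, coefficient = 1
x_1 = 0.8333, f(x_1) = 4.666667, coefficient = 4
x_2 = 1.1667, f(x_2) = 5.333333, coefficient = 2
x_3 = 1.5000, f(x_3) = 6.000000, coefficient = 4
x_4 = 1.8333, f(x_4) = 6.666667, coefficient = 2
x_5 = 2.1667, f(x_5) = 7.333333, coefficient = 4
x_6 = 2.5000, f(x_6) = 8.000000, coefficient = 1

I ≈ (0.333333/3) × 108.000000 = 12.000000
Exact value: 12.000000
Error: 0.000000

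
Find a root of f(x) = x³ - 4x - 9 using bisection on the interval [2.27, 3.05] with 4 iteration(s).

f(x) = x³ - 4x - 9
Initial interval: [2.27, 3.05]

Iteration 1:
  c_1 = (2.270000 + 3.050000)/2 = 2.660000
  f(c_1) = f(2.660000) = -0.818904
  f(a) × f(c) ≥ 0, new interval: [2.660000, 3.050000]
Iteration 2:
  c_2 = (2.660000 + 3.050000)/2 = 2.855000
  f(c_2) = f(2.855000) = 2.851176
  f(a) × f(c) < 0, new interval: [2.660000, 2.855000]
Iteration 3:
  c_3 = (2.660000 + 2.855000)/2 = 2.757500
  f(c_3) = f(2.757500) = 0.937496
  f(a) × f(c) < 0, new interval: [2.660000, 2.757500]
Iteration 4:
  c_4 = (2.660000 + 2.757500)/2 = 2.708750
  f(c_4) = f(2.708750) = 0.039983
  f(a) × f(c) < 0, new interval: [2.660000, 2.708750]

After 4 iteration(s), the approximation is c_4 = 2.708750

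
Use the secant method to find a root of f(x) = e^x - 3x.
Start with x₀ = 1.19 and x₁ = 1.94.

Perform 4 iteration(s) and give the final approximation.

f(x) = e^x - 3x
x₀ = 1.19, x₁ = 1.94

Secant formula: x_{n+1} = x_n - f(x_n)(x_n - x_{n-1})/(f(x_n) - f(x_{n-1}))

Iteration 1:
  f(1.190000) = -0.282919
  f(1.940000) = 1.138751
  x_2 = 1.940000 - 1.138751×(1.940000 - 1.190000)/(1.138751 - (-0.282919))
       = 1.339253
Iteration 2:
  f(1.940000) = 1.138751
  f(1.339253) = -0.201567
  x_3 = 1.339253 - (-0.201567)×(1.339253 - 1.940000)/(-0.201567 - 1.138751)
       = 1.429598
Iteration 3:
  f(1.339253) = -0.201567
  f(1.429598) = -0.111774
  x_4 = 1.429598 - (-0.111774)×(1.429598 - 1.339253)/(-0.111774 - (-0.201567))
       = 1.542059
Iteration 4:
  f(1.429598) = -0.111774
  f(1.542059) = 0.048028
  x_5 = 1.542059 - 0.048028×(1.542059 - 1.429598)/(0.048028 - (-0.111774))
       = 1.508259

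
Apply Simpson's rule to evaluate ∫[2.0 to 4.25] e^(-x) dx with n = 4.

f(x) = e^(-x)
a = 2.0, b = 4.25, n = 4
h = (b - a)/n = 0.562500

Simpson's rule: (h/3)[f(x₀) + 4f(x₁) + 2f(x₂) + ... + f(xₙ)]

x_0 = 2.0000, f(x_0) = 0.135335, coefficient = 1
x_1 = 2.5625, f(x_1) = 0.077112, coefficient = 4
x_2 = 3.1250, f(x_2) = 0.043937, coefficient = 2
x_3 = 3.6875, f(x_3) = 0.025035, coefficient = 4
x_4 = 4.2500, f(x_4) = 0.014264, coefficient = 1

I ≈ (0.562500/3) × 0.646058 = 0.121136
Exact value: 0.121071
Error: 0.000065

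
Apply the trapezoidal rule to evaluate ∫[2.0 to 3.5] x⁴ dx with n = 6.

f(x) = x⁴
a = 2.0, b = 3.5, n = 6
h = (b - a)/n = 0.250000

Trapezoidal rule: (h/2)[f(x₀) + 2f(x₁) + 2f(x₂) + ... + f(xₙ)]

x_0 = 2.0000, f(x_0) = 16.000000, coefficient = 1
x_1 = 2.2500, f(x_1) = 25.628906, coefficient = 2
x_2 = 2.5000, f(x_2) = 39.062500, coefficient = 2
x_3 = 2.7500, f(x_3) = 57.191406, coefficient = 2
x_4 = 3.0000, f(x_4) = 81.000000, coefficient = 2
x_5 = 3.2500, f(x_5) = 111.566406, coefficient = 2
x_6 = 3.5000, f(x_6) = 150.062500, coefficient = 1

I ≈ (0.250000/2) × 794.960938 = 99.370117
Exact value: 98.643750
Error: 0.726367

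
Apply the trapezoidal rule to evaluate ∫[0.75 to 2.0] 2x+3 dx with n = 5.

f(x) = 2x+3
a = 0.75, b = 2.0, n = 5
h = (b - a)/n = 0.250000

Trapezoidal rule: (h/2)[f(x₀) + 2f(x₁) + 2f(x₂) + ... + f(xₙ)]

x_0 = 0.7500, f(x_0) = 4.500000, coefficient = 1
x_1 = 1.0000, f(x_1) = 5.000000, coefficient = 2
x_2 = 1.2500, f(x_2) = 5.500000, coefficient = 2
x_3 = 1.5000, f(x_3) = 6.000000, coefficient = 2
x_4 = 1.7500, f(x_4) = 6.500000, coefficient = 2
x_5 = 2.0000, f(x_5) = 7.000000, coefficient = 1

I ≈ (0.250000/2) × 57.500000 = 7.187500
Exact value: 7.187500
Error: 0.000000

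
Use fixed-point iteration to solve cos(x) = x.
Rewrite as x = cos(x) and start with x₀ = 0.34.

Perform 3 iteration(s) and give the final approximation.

Equation: cos(x) = x
Fixed-point form: x = cos(x)
x₀ = 0.34

x_1 = g(0.340000) = 0.942755
x_2 = g(0.942755) = 0.587561
x_3 = g(0.587561) = 0.832295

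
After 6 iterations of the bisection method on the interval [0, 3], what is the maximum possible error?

Bisection error bound: |error| ≤ (b-a)/2^n
|error| ≤ (3 - 0)/2^6 = 3/2^6
|error| ≤ 0.0468750000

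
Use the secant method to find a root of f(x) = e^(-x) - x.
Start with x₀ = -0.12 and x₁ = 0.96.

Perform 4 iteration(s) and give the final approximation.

f(x) = e^(-x) - x
x₀ = -0.12, x₁ = 0.96

Secant formula: x_{n+1} = x_n - f(x_n)(x_n - x_{n-1})/(f(x_n) - f(x_{n-1}))

Iteration 1:
  f(-0.120000) = 1.247497
  f(0.960000) = -0.577107
  x_2 = 0.960000 - (-0.577107)×(0.960000 - (-0.120000))/(-0.577107 - 1.247497)
       = 0.618405
Iteration 2:
  f(0.960000) = -0.577107
  f(0.618405) = -0.079602
  x_3 = 0.618405 - (-0.079602)×(0.618405 - 0.960000)/(-0.079602 - (-0.577107))
       = 0.563749
Iteration 3:
  f(0.618405) = -0.079602
  f(0.563749) = 0.005322
  x_4 = 0.563749 - 0.005322×(0.563749 - 0.618405)/(0.005322 - (-0.079602))
       = 0.567175
Iteration 4:
  f(0.563749) = 0.005322
  f(0.567175) = -0.000049
  x_5 = 0.567175 - (-0.000049)×(0.567175 - 0.563749)/(-0.000049 - 0.005322)
       = 0.567143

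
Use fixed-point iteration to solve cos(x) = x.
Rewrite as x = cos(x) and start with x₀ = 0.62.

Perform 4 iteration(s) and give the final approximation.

Equation: cos(x) = x
Fixed-point form: x = cos(x)
x₀ = 0.62

x_1 = g(0.620000) = 0.813878
x_2 = g(0.813878) = 0.686684
x_3 = g(0.686684) = 0.773352
x_4 = g(0.773352) = 0.715573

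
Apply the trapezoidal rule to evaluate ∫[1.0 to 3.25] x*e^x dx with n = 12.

f(x) = x*e^x
a = 1.0, b = 3.25, n = 12
h = (b - a)/n = 0.187500

Trapezoidal rule: (h/2)[f(x₀) + 2f(x₁) + 2f(x₂) + ... + f(xₙ)]

x_0 = 1.0000, f(x_0) = 2.718282, coefficient = 1
x_1 = 1.1875, f(x_1) = 3.893663, coefficient = 2
x_2 = 1.3750, f(x_2) = 5.438230, coefficient = 2
x_3 = 1.5625, f(x_3) = 7.454271, coefficient = 2
x_4 = 1.7500, f(x_4) = 10.070555, coefficient = 2
x_5 = 1.9375, f(x_5) = 13.448916, coefficient = 2
x_6 = 2.1250, f(x_6) = 17.792407, coefficient = 2
x_7 = 2.3125, f(x_7) = 23.355423, coefficient = 2
x_8 = 2.5000, f(x_8) = 30.456235, coefficient = 2
x_9 = 2.6875, f(x_9) = 39.492524, coefficient = 2
x_10 = 2.8750, f(x_10) = 50.960594, coefficient = 2
x_11 = 3.0625, f(x_11) = 65.479137, coefficient = 2
x_12 = 3.2500, f(x_12) = 83.818605, coefficient = 1

I ≈ (0.187500/2) × 622.220796 = 58.333200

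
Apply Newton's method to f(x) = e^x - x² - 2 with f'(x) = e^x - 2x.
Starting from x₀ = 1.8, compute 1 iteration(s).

f(x) = e^x - x² - 2
f'(x) = e^x - 2x
x₀ = 1.8

Newton-Raphson formula: x_{n+1} = x_n - f(x_n)/f'(x_n)

Iteration 1:
  f(1.800000) = 0.809647
  f'(1.800000) = 2.449647
  x_1 = 1.800000 - 0.809647/2.449647 = 1.469484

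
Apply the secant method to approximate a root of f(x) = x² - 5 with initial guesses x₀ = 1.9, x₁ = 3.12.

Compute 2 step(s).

f(x) = x² - 5
x₀ = 1.9, x₁ = 3.12

Secant formula: x_{n+1} = x_n - f(x_n)(x_n - x_{n-1})/(f(x_n) - f(x_{n-1}))

Iteration 1:
  f(1.900000) = -1.390000
  f(3.120000) = 4.734400
  x_2 = 3.120000 - 4.734400×(3.120000 - 1.900000)/(4.734400 - (-1.390000))
       = 2.176892
Iteration 2:
  f(3.120000) = 4.734400
  f(2.176892) = -0.261139
  x_3 = 2.176892 - (-0.261139)×(2.176892 - 3.120000)/(-0.261139 - 4.734400)
       = 2.226193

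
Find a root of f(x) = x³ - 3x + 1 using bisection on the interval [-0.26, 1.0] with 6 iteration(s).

f(x) = x³ - 3x + 1
Initial interval: [-0.26, 1.0]

Iteration 1:
  c_1 = (-0.260000 + 1.000000)/2 = 0.370000
  f(c_1) = f(0.370000) = -0.059347
  f(a) × f(c) < 0, new interval: [-0.260000, 0.370000]
Iteration 2:
  c_2 = (-0.260000 + 0.370000)/2 = 0.055000
  f(c_2) = f(0.055000) = 0.835166
  f(a) × f(c) ≥ 0, new interval: [0.055000, 0.370000]
Iteration 3:
  c_3 = (0.055000 + 0.370000)/2 = 0.212500
  f(c_3) = f(0.212500) = 0.372096
  f(a) × f(c) ≥ 0, new interval: [0.212500, 0.370000]
Iteration 4:
  c_4 = (0.212500 + 0.370000)/2 = 0.291250
  f(c_4) = f(0.291250) = 0.150956
  f(a) × f(c) ≥ 0, new interval: [0.291250, 0.370000]
Iteration 5:
  c_5 = (0.291250 + 0.370000)/2 = 0.330625
  f(c_5) = f(0.330625) = 0.044267
  f(a) × f(c) ≥ 0, new interval: [0.330625, 0.370000]
Iteration 6:
  c_6 = (0.330625 + 0.370000)/2 = 0.350313
  f(c_6) = f(0.350313) = -0.007948
  f(a) × f(c) < 0, new interval: [0.330625, 0.350313]

After 6 iteration(s), the approximation is c_6 = 0.350313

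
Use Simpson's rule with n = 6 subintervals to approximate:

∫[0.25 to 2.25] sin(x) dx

f(x) = sin(x)
a = 0.25, b = 2.25, n = 6
h = (b - a)/n = 0.333333

Simpson's rule: (h/3)[f(x₀) + 4f(x₁) + 2f(x₂) + ... + f(xₙ)]

x_0 = 0.2500, f(x_0) = 0.247404, coefficient = 1
x_1 = 0.5833, f(x_1) = 0.550809, coefficient = 4
x_2 = 0.9167, f(x_2) = 0.793578, coefficient = 2
x_3 = 1.2500, f(x_3) = 0.948985, coefficient = 4
x_4 = 1.5833, f(x_4) = 0.999921, coefficient = 2
x_5 = 1.9167, f(x_5) = 0.940781, coefficient = 4
x_6 = 2.2500, f(x_6) = 0.778073, coefficient = 1

I ≈ (0.333333/3) × 14.374773 = 1.597197
Exact value: 1.597086
Error: 0.000111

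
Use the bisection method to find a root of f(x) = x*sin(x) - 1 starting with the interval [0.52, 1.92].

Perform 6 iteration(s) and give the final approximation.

f(x) = x*sin(x) - 1
Initial interval: [0.52, 1.92]

Iteration 1:
  c_1 = (0.520000 + 1.920000)/2 = 1.220000
  f(c_1) = f(1.220000) = 0.145701
  f(a) × f(c) < 0, new interval: [0.520000, 1.220000]
Iteration 2:
  c_2 = (0.520000 + 1.220000)/2 = 0.870000
  f(c_2) = f(0.870000) = -0.335034
  f(a) × f(c) ≥ 0, new interval: [0.870000, 1.220000]
Iteration 3:
  c_3 = (0.870000 + 1.220000)/2 = 1.045000
  f(c_3) = f(1.045000) = -0.096154
  f(a) × f(c) ≥ 0, new interval: [1.045000, 1.220000]
Iteration 4:
  c_4 = (1.045000 + 1.220000)/2 = 1.132500
  f(c_4) = f(1.132500) = 0.025452
  f(a) × f(c) < 0, new interval: [1.045000, 1.132500]
Iteration 5:
  c_5 = (1.045000 + 1.132500)/2 = 1.088750
  f(c_5) = f(1.088750) = -0.035315
  f(a) × f(c) ≥ 0, new interval: [1.088750, 1.132500]
Iteration 6:
  c_6 = (1.088750 + 1.132500)/2 = 1.110625
  f(c_6) = f(1.110625) = -0.004906
  f(a) × f(c) ≥ 0, new interval: [1.110625, 1.132500]

After 6 iteration(s), the approximation is c_6 = 1.110625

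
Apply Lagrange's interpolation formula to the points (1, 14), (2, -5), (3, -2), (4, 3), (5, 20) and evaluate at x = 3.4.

Lagrange interpolation formula:
P(x) = Σ yᵢ × Lᵢ(x)
where Lᵢ(x) = Π_{j≠i} (x - xⱼ)/(xᵢ - xⱼ)

L_0(3.4) = (3.4 - 2)/(1 - 2) × (3.4 - 3)/(1 - 3) × (3.4 - 4)/(1 - 4) × (3.4 - 5)/(1 - 5) = 0.022400
L_1(3.4) = (3.4 - 1)/(2 - 1) × (3.4 - 3)/(2 - 3) × (3.4 - 4)/(2 - 4) × (3.4 - 5)/(2 - 5) = -0.153600
L_2(3.4) = (3.4 - 1)/(3 - 1) × (3.4 - 2)/(3 - 2) × (3.4 - 4)/(3 - 4) × (3.4 - 5)/(3 - 5) = 0.806400
L_3(3.4) = (3.4 - 1)/(4 - 1) × (3.4 - 2)/(4 - 2) × (3.4 - 3)/(4 - 3) × (3.4 - 5)/(4 - 5) = 0.358400
L_4(3.4) = (3.4 - 1)/(5 - 1) × (3.4 - 2)/(5 - 2) × (3.4 - 3)/(5 - 3) × (3.4 - 4)/(5 - 4) = -0.033600

P(3.4) = 14×L_0(3.4) + (-5)×L_1(3.4) + (-2)×L_2(3.4) + 3×L_3(3.4) + 20×L_4(3.4)
P(3.4) = -0.128000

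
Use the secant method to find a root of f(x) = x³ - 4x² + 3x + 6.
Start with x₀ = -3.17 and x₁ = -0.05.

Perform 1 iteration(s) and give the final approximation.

f(x) = x³ - 4x² + 3x + 6
x₀ = -3.17, x₁ = -0.05

Secant formula: x_{n+1} = x_n - f(x_n)(x_n - x_{n-1})/(f(x_n) - f(x_{n-1}))

Iteration 1:
  f(-3.170000) = -75.560613
  f(-0.050000) = 5.839875
  x_2 = -0.050000 - 5.839875×(-0.050000 - (-3.170000))/(5.839875 - (-75.560613))
       = -0.273837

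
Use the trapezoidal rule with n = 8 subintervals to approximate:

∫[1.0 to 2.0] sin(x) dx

f(x) = sin(x)
a = 1.0, b = 2.0, n = 8
h = (b - a)/n = 0.125000

Trapezoidal rule: (h/2)[f(x₀) + 2f(x₁) + 2f(x₂) + ... + f(xₙ)]

x_0 = 1.0000, f(x_0) = 0.841471, coefficient = 1
x_1 = 1.1250, f(x_1) = 0.902268, coefficient = 2
x_2 = 1.2500, f(x_2) = 0.948985, coefficient = 2
x_3 = 1.3750, f(x_3) = 0.980893, coefficient = 2
x_4 = 1.5000, f(x_4) = 0.997495, coefficient = 2
x_5 = 1.6250, f(x_5) = 0.998531, coefficient = 2
x_6 = 1.7500, f(x_6) = 0.983986, coefficient = 2
x_7 = 1.8750, f(x_7) = 0.954086, coefficient = 2
x_8 = 2.0000, f(x_8) = 0.909297, coefficient = 1

I ≈ (0.125000/2) × 15.283255 = 0.955203
Exact value: 0.956449
Error: 0.001246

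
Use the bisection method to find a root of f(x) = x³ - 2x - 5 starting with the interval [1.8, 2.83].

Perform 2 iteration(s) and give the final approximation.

f(x) = x³ - 2x - 5
Initial interval: [1.8, 2.83]

Iteration 1:
  c_1 = (1.800000 + 2.830000)/2 = 2.315000
  f(c_1) = f(2.315000) = 2.776606
  f(a) × f(c) < 0, new interval: [1.800000, 2.315000]
Iteration 2:
  c_2 = (1.800000 + 2.315000)/2 = 2.057500
  f(c_2) = f(2.057500) = -0.404972
  f(a) × f(c) ≥ 0, new interval: [2.057500, 2.315000]

After 2 iteration(s), the approximation is c_2 = 2.057500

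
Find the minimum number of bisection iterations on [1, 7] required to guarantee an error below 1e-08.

We need (b-a)/2^n ≤ 1e-08
(7 - 1)/2^n ≤ 1e-08
6/2^n ≤ 1e-08
2^n ≥ 600000000
n ≥ log₂(600000000) = 29.16
n ≥ 30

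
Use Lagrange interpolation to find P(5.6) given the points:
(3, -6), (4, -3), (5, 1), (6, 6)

Lagrange interpolation formula:
P(x) = Σ yᵢ × Lᵢ(x)
where Lᵢ(x) = Π_{j≠i} (x - xⱼ)/(xᵢ - xⱼ)

L_0(5.6) = (5.6 - 4)/(3 - 4) × (5.6 - 5)/(3 - 5) × (5.6 - 6)/(3 - 6) = 0.064000
L_1(5.6) = (5.6 - 3)/(4 - 3) × (5.6 - 5)/(4 - 5) × (5.6 - 6)/(4 - 6) = -0.312000
L_2(5.6) = (5.6 - 3)/(5 - 3) × (5.6 - 4)/(5 - 4) × (5.6 - 6)/(5 - 6) = 0.832000
L_3(5.6) = (5.6 - 3)/(6 - 3) × (5.6 - 4)/(6 - 4) × (5.6 - 5)/(6 - 5) = 0.416000

P(5.6) = (-6)×L_0(5.6) + (-3)×L_1(5.6) + 1×L_2(5.6) + 6×L_3(5.6)
P(5.6) = 3.880000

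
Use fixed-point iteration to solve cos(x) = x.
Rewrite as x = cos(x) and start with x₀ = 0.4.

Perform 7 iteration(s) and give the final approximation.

Equation: cos(x) = x
Fixed-point form: x = cos(x)
x₀ = 0.4

x_1 = g(0.400000) = 0.921061
x_2 = g(0.921061) = 0.604976
x_3 = g(0.604976) = 0.822516
x_4 = g(0.822516) = 0.680380
x_5 = g(0.680380) = 0.777334
x_6 = g(0.777334) = 0.712786
x_7 = g(0.712786) = 0.756543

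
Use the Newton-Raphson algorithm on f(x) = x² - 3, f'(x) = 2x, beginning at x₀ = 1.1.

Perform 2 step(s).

f(x) = x² - 3
f'(x) = 2x
x₀ = 1.1

Newton-Raphson formula: x_{n+1} = x_n - f(x_n)/f'(x_n)

Iteration 1:
  f(1.100000) = -1.790000
  f'(1.100000) = 2.200000
  x_1 = 1.100000 - (-1.790000)/2.200000 = 1.913636
Iteration 2:
  f(1.913636) = 0.662004
  f'(1.913636) = 3.827273
  x_2 = 1.913636 - 0.662004/3.827273 = 1.740666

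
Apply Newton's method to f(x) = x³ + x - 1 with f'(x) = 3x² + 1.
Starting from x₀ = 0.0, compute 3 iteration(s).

f(x) = x³ + x - 1
f'(x) = 3x² + 1
x₀ = 0.0

Newton-Raphson formula: x_{n+1} = x_n - f(x_n)/f'(x_n)

Iteration 1:
  f(0.000000) = -1.000000
  f'(0.000000) = 1.000000
  x_1 = 0.000000 - (-1.000000)/1.000000 = 1.000000
Iteration 2:
  f(1.000000) = 1.000000
  f'(1.000000) = 4.000000
  x_2 = 1.000000 - 1.000000/4.000000 = 0.750000
Iteration 3:
  f(0.750000) = 0.171875
  f'(0.750000) = 2.687500
  x_3 = 0.750000 - 0.171875/2.687500 = 0.686047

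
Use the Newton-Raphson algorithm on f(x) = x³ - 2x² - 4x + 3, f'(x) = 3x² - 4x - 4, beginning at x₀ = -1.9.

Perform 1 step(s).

f(x) = x³ - 2x² - 4x + 3
f'(x) = 3x² - 4x - 4
x₀ = -1.9

Newton-Raphson formula: x_{n+1} = x_n - f(x_n)/f'(x_n)

Iteration 1:
  f(-1.900000) = -3.479000
  f'(-1.900000) = 14.430000
  x_1 = -1.900000 - (-3.479000)/14.430000 = -1.658905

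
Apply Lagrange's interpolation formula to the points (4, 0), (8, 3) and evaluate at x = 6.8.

Lagrange interpolation formula:
P(x) = Σ yᵢ × Lᵢ(x)
where Lᵢ(x) = Π_{j≠i} (x - xⱼ)/(xᵢ - xⱼ)

L_0(6.8) = (6.8 - 8)/(4 - 8) = 0.300000
L_1(6.8) = (6.8 - 4)/(8 - 4) = 0.700000

P(6.8) = 0×L_0(6.8) + 3×L_1(6.8)
P(6.8) = 2.100000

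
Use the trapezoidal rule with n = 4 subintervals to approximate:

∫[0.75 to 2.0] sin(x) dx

f(x) = sin(x)
a = 0.75, b = 2.0, n = 4
h = (b - a)/n = 0.312500

Trapezoidal rule: (h/2)[f(x₀) + 2f(x₁) + 2f(x₂) + ... + f(xₙ)]

x_0 = 0.7500, f(x_0) = 0.681639, coefficient = 1
x_1 = 1.0625, f(x_1) = 0.873575, coefficient = 2
x_2 = 1.3750, f(x_2) = 0.980893, coefficient = 2
x_3 = 1.6875, f(x_3) = 0.993198, coefficient = 2
x_4 = 2.0000, f(x_4) = 0.909297, coefficient = 1

I ≈ (0.312500/2) × 7.286268 = 1.138479
Exact value: 1.147836
Error: 0.009356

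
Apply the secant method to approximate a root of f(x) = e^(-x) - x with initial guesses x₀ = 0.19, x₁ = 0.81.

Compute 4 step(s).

f(x) = e^(-x) - x
x₀ = 0.19, x₁ = 0.81

Secant formula: x_{n+1} = x_n - f(x_n)(x_n - x_{n-1})/(f(x_n) - f(x_{n-1}))

Iteration 1:
  f(0.190000) = 0.636959
  f(0.810000) = -0.365142
  x_2 = 0.810000 - (-0.365142)×(0.810000 - 0.190000)/(-0.365142 - 0.636959)
       = 0.584087
Iteration 2:
  f(0.810000) = -0.365142
  f(0.584087) = -0.026472
  x_3 = 0.584087 - (-0.026472)×(0.584087 - 0.810000)/(-0.026472 - (-0.365142))
       = 0.566428
Iteration 3:
  f(0.584087) = -0.026472
  f(0.566428) = 0.001120
  x_4 = 0.566428 - 0.001120×(0.566428 - 0.584087)/(0.001120 - (-0.026472))
       = 0.567145
Iteration 4:
  f(0.566428) = 0.001120
  f(0.567145) = -0.000003
  x_5 = 0.567145 - (-0.000003)×(0.567145 - 0.566428)/(-0.000003 - 0.001120)
       = 0.567143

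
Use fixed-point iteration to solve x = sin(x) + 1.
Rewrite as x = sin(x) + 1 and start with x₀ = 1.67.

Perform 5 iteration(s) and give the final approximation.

Equation: x = sin(x) + 1
Fixed-point form: x = sin(x) + 1
x₀ = 1.67

x_1 = g(1.670000) = 1.995083
x_2 = g(1.995083) = 1.911332
x_3 = g(1.911332) = 1.942576
x_4 = g(1.942576) = 1.931682
x_5 = g(1.931682) = 1.935584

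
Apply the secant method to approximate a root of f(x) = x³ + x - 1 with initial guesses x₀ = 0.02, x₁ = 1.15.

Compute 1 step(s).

f(x) = x³ + x - 1
x₀ = 0.02, x₁ = 1.15

Secant formula: x_{n+1} = x_n - f(x_n)(x_n - x_{n-1})/(f(x_n) - f(x_{n-1}))

Iteration 1:
  f(0.020000) = -0.979992
  f(1.150000) = 1.670875
  x_2 = 1.150000 - 1.670875×(1.150000 - 0.020000)/(1.670875 - (-0.979992))
       = 0.437747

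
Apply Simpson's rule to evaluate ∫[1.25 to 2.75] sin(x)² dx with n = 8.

f(x) = sin(x)²
a = 1.25, b = 2.75, n = 8
h = (b - a)/n = 0.187500

Simpson's rule: (h/3)[f(x₀) + 4f(x₁) + 2f(x₂) + ... + f(xₙ)]

x_0 = 1.2500, f(x_0) = 0.900572, coefficient = 1
x_1 = 1.4375, f(x_1) = 0.982337, coefficient = 4
x_2 = 1.6250, f(x_2) = 0.997065, coefficient = 2
x_3 = 1.8125, f(x_3) = 0.942708, coefficient = 4
x_4 = 2.0000, f(x_4) = 0.826822, coefficient = 2
x_5 = 2.1875, f(x_5) = 0.665512, coefficient = 4
x_6 = 2.3750, f(x_6) = 0.481199, coefficient = 2
x_7 = 2.5625, f(x_7) = 0.299499, coefficient = 4
x_8 = 2.7500, f(x_8) = 0.145665, coefficient = 1

I ≈ (0.187500/3) × 17.216633 = 1.076040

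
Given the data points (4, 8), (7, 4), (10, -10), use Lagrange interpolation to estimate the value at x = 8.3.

Lagrange interpolation formula:
P(x) = Σ yᵢ × Lᵢ(x)
where Lᵢ(x) = Π_{j≠i} (x - xⱼ)/(xᵢ - xⱼ)

L_0(8.3) = (8.3 - 7)/(4 - 7) × (8.3 - 10)/(4 - 10) = -0.122778
L_1(8.3) = (8.3 - 4)/(7 - 4) × (8.3 - 10)/(7 - 10) = 0.812222
L_2(8.3) = (8.3 - 4)/(10 - 4) × (8.3 - 7)/(10 - 7) = 0.310556

P(8.3) = 8×L_0(8.3) + 4×L_1(8.3) + (-10)×L_2(8.3)
P(8.3) = -0.838889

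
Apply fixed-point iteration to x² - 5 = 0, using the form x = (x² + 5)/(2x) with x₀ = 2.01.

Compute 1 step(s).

Equation: x² - 5 = 0
Fixed-point form: x = (x² + 5)/(2x)
x₀ = 2.01

x_1 = g(2.010000) = 2.248781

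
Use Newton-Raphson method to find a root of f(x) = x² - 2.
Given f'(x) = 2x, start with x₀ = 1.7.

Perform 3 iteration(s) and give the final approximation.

f(x) = x² - 2
f'(x) = 2x
x₀ = 1.7

Newton-Raphson formula: x_{n+1} = x_n - f(x_n)/f'(x_n)

Iteration 1:
  f(1.700000) = 0.890000
  f'(1.700000) = 3.400000
  x_1 = 1.700000 - 0.890000/3.400000 = 1.438235
Iteration 2:
  f(1.438235) = 0.068521
  f'(1.438235) = 2.876471
  x_2 = 1.438235 - 0.068521/2.876471 = 1.414414
Iteration 3:
  f(1.414414) = 0.000567
  f'(1.414414) = 2.828828
  x_3 = 1.414414 - 0.000567/2.828828 = 1.414214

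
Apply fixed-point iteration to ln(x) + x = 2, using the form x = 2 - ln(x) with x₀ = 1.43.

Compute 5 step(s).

Equation: ln(x) + x = 2
Fixed-point form: x = 2 - ln(x)
x₀ = 1.43

x_1 = g(1.430000) = 1.642326
x_2 = g(1.642326) = 1.503887
x_3 = g(1.503887) = 1.591947
x_4 = g(1.591947) = 1.535042
x_5 = g(1.535042) = 1.571442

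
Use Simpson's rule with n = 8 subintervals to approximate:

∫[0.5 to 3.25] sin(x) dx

f(x) = sin(x)
a = 0.5, b = 3.25, n = 8
h = (b - a)/n = 0.343750

Simpson's rule: (h/3)[f(x₀) + 4f(x₁) + 2f(x₂) + ... + f(xₙ)]

x_0 = 0.5000, f(x_0) = 0.479426, coefficient = 1
x_1 = 0.8438, f(x_1) = 0.747141, coefficient = 4
x_2 = 1.1875, f(x_2) = 0.927437, coefficient = 2
x_3 = 1.5312, f(x_3) = 0.999218, coefficient = 4
x_4 = 1.8750, f(x_4) = 0.954086, coefficient = 2
x_5 = 2.2188, f(x_5) = 0.797321, coefficient = 4
x_6 = 2.5625, f(x_6) = 0.547265, coefficient = 2
x_7 = 2.9062, f(x_7) = 0.233176, coefficient = 4
x_8 = 3.2500, f(x_8) = -0.108195, coefficient = 1

I ≈ (0.343750/3) × 16.336228 = 1.871859
Exact value: 1.871712
Error: 0.000147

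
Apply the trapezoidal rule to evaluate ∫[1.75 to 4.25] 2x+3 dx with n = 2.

f(x) = 2x+3
a = 1.75, b = 4.25, n = 2
h = (b - a)/n = 1.250000

Trapezoidal rule: (h/2)[f(x₀) + 2f(x₁) + 2f(x₂) + ... + f(xₙ)]

x_0 = 1.7500, f(x_0) = 6.500000, coefficient = 1
x_1 = 3.0000, f(x_1) = 9.000000, coefficient = 2
x_2 = 4.2500, f(x_2) = 11.500000, coefficient = 1

I ≈ (1.250000/2) × 36.000000 = 22.500000
Exact value: 22.500000
Error: 0.000000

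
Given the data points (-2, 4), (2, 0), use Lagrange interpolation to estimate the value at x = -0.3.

Lagrange interpolation formula:
P(x) = Σ yᵢ × Lᵢ(x)
where Lᵢ(x) = Π_{j≠i} (x - xⱼ)/(xᵢ - xⱼ)

L_0(-0.3) = (-0.3 - 2)/(-2 - 2) = 0.575000
L_1(-0.3) = (-0.3 - (-2))/(2 - (-2)) = 0.425000

P(-0.3) = 4×L_0(-0.3) + 0×L_1(-0.3)
P(-0.3) = 2.300000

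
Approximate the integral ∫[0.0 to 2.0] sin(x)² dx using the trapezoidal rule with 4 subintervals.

f(x) = sin(x)²
a = 0.0, b = 2.0, n = 4
h = (b - a)/n = 0.500000

Trapezoidal rule: (h/2)[f(x₀) + 2f(x₁) + 2f(x₂) + ... + f(xₙ)]

x_0 = 0.0000, f(x_0) = 0.000000, coefficient = 1
x_1 = 0.5000, f(x_1) = 0.229849, coefficient = 2
x_2 = 1.0000, f(x_2) = 0.708073, coefficient = 2
x_3 = 1.5000, f(x_3) = 0.994996, coefficient = 2
x_4 = 2.0000, f(x_4) = 0.826822, coefficient = 1

I ≈ (0.500000/2) × 4.692659 = 1.173165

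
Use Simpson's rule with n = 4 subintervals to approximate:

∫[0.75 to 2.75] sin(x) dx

f(x) = sin(x)
a = 0.75, b = 2.75, n = 4
h = (b - a)/n = 0.500000

Simpson's rule: (h/3)[f(x₀) + 4f(x₁) + 2f(x₂) + ... + f(xₙ)]

x_0 = 0.7500, f(x_0) = 0.681639, coefficient = 1
x_1 = 1.2500, f(x_1) = 0.948985, coefficient = 4
x_2 = 1.7500, f(x_2) = 0.983986, coefficient = 2
x_3 = 2.2500, f(x_3) = 0.778073, coefficient = 4
x_4 = 2.7500, f(x_4) = 0.381661, coefficient = 1

I ≈ (0.500000/3) × 9.939503 = 1.656584
Exact value: 1.655991
Error: 0.000593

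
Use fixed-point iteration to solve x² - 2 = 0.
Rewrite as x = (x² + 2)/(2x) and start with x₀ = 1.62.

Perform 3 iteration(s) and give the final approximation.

Equation: x² - 2 = 0
Fixed-point form: x = (x² + 2)/(2x)
x₀ = 1.62

x_1 = g(1.620000) = 1.427284
x_2 = g(1.427284) = 1.414273
x_3 = g(1.414273) = 1.414214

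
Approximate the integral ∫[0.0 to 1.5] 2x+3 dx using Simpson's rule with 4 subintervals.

f(x) = 2x+3
a = 0.0, b = 1.5, n = 4
h = (b - a)/n = 0.375000

Simpson's rule: (h/3)[f(x₀) + 4f(x₁) + 2f(x₂) + ... + f(xₙ)]

x_0 = 0.0000, f(x_0) = 3.000000, coefficient = 1
x_1 = 0.3750, f(x_1) = 3.750000, coefficient = 4
x_2 = 0.7500, f(x_2) = 4.500000, coefficient = 2
x_3 = 1.1250, f(x_3) = 5.250000, coefficient = 4
x_4 = 1.5000, f(x_4) = 6.000000, coefficient = 1

I ≈ (0.375000/3) × 54.000000 = 6.750000
Exact value: 6.750000
Error: 0.000000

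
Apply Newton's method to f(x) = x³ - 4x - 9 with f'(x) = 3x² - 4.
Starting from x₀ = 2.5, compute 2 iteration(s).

f(x) = x³ - 4x - 9
f'(x) = 3x² - 4
x₀ = 2.5

Newton-Raphson formula: x_{n+1} = x_n - f(x_n)/f'(x_n)

Iteration 1:
  f(2.500000) = -3.375000
  f'(2.500000) = 14.750000
  x_1 = 2.500000 - (-3.375000)/14.750000 = 2.728814
Iteration 2:
  f(2.728814) = 0.404647
  f'(2.728814) = 18.339270
  x_2 = 2.728814 - 0.404647/18.339270 = 2.706749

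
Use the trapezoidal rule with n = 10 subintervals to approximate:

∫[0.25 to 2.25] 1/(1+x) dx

f(x) = 1/(1+x)
a = 0.25, b = 2.25, n = 10
h = (b - a)/n = 0.200000

Trapezoidal rule: (h/2)[f(x₀) + 2f(x₁) + 2f(x₂) + ... + f(xₙ)]

x_0 = 0.2500, f(x_0) = 0.800000, coefficient = 1
x_1 = 0.4500, f(x_1) = 0.689655, coefficient = 2
x_2 = 0.6500, f(x_2) = 0.606061, coefficient = 2
x_3 = 0.8500, f(x_3) = 0.540541, coefficient = 2
x_4 = 1.0500, f(x_4) = 0.487805, coefficient = 2
x_5 = 1.2500, f(x_5) = 0.444444, coefficient = 2
x_6 = 1.4500, f(x_6) = 0.408163, coefficient = 2
x_7 = 1.6500, f(x_7) = 0.377358, coefficient = 2
x_8 = 1.8500, f(x_8) = 0.350877, coefficient = 2
x_9 = 2.0500, f(x_9) = 0.327869, coefficient = 2
x_10 = 2.2500, f(x_10) = 0.307692, coefficient = 1

I ≈ (0.200000/2) × 9.573239 = 0.957324
Exact value: 0.955511
Error: 0.001812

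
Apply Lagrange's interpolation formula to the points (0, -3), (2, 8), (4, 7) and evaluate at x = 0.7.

Lagrange interpolation formula:
P(x) = Σ yᵢ × Lᵢ(x)
where Lᵢ(x) = Π_{j≠i} (x - xⱼ)/(xᵢ - xⱼ)

L_0(0.7) = (0.7 - 2)/(0 - 2) × (0.7 - 4)/(0 - 4) = 0.536250
L_1(0.7) = (0.7 - 0)/(2 - 0) × (0.7 - 4)/(2 - 4) = 0.577500
L_2(0.7) = (0.7 - 0)/(4 - 0) × (0.7 - 2)/(4 - 2) = -0.113750

P(0.7) = (-3)×L_0(0.7) + 8×L_1(0.7) + 7×L_2(0.7)
P(0.7) = 2.215000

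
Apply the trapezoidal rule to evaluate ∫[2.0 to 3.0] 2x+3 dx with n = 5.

f(x) = 2x+3
a = 2.0, b = 3.0, n = 5
h = (b - a)/n = 0.200000

Trapezoidal rule: (h/2)[f(x₀) + 2f(x₁) + 2f(x₂) + ... + f(xₙ)]

x_0 = 2.0000, f(x_0) = 7.000000, coefficient = 1
x_1 = 2.2000, f(x_1) = 7.400000, coefficient = 2
x_2 = 2.4000, f(x_2) = 7.800000, coefficient = 2
x_3 = 2.6000, f(x_3) = 8.200000, coefficient = 2
x_4 = 2.8000, f(x_4) = 8.600000, coefficient = 2
x_5 = 3.0000, f(x_5) = 9.000000, coefficient = 1

I ≈ (0.200000/2) × 80.000000 = 8.000000
Exact value: 8.000000
Error: 0.000000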